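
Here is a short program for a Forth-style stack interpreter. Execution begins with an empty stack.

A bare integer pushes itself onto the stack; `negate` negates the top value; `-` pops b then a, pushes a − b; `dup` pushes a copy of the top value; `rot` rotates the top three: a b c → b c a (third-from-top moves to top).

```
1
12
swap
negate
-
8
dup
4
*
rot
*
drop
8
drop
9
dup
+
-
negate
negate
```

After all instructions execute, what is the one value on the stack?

-10

1      : [1]
12     : [1, 12]
swap   : [12, 1]
negate : [12, -1]
-      : [13]
8      : [13, 8]
dup    : [13, 8, 8]
4      : [13, 8, 8, 4]
*      : [13, 8, 32]
rot    : [8, 32, 13]
*      : [8, 416]
drop   : [8]
8      : [8, 8]
drop   : [8]
9      : [8, 9]
dup    : [8, 9, 9]
+      : [8, 18]
-      : [-10]
negate : [10]
negate : [-10]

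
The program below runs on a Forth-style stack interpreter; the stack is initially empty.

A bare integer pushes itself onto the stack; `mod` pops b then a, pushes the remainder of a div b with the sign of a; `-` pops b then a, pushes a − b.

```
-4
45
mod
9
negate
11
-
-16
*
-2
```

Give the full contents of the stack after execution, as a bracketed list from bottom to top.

[-4, 320, -2]

-4     → -4
45     → -4 45
mod    → -4
9      → -4 9
negate → -4 -9
11     → -4 -9 11
-      → -4 -20
-16    → -4 -20 -16
*      → -4 320
-2     → -4 320 -2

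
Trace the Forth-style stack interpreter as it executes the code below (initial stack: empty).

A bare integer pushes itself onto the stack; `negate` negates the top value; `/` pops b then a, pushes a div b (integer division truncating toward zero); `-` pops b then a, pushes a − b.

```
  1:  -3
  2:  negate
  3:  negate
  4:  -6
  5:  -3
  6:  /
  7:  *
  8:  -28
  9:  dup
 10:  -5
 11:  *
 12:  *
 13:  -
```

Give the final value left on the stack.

-3     -> -3
negate -> 3
negate -> -3
-6     -> -3 -6
-3     -> -3 -6 -3
/      -> -3 2
*      -> -6
-28    -> -6 -28
dup    -> -6 -28 -28
-5     -> -6 -28 -28 -5
*      -> -6 -28 140
*      -> -6 -3920
-      -> 3914

3914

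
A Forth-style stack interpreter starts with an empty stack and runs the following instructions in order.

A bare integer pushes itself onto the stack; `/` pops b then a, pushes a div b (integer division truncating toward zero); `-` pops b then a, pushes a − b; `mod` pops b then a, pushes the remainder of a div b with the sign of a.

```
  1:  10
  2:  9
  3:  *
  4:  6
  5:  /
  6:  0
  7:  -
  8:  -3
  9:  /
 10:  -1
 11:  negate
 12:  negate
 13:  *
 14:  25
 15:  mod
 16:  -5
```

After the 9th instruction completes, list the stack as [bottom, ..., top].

10 : [10]
9  : [10, 9]
*  : [90]
6  : [90, 6]
/  : [15]
0  : [15, 0]
-  : [15]
-3 : [15, -3]
/  : [-5]

[-5]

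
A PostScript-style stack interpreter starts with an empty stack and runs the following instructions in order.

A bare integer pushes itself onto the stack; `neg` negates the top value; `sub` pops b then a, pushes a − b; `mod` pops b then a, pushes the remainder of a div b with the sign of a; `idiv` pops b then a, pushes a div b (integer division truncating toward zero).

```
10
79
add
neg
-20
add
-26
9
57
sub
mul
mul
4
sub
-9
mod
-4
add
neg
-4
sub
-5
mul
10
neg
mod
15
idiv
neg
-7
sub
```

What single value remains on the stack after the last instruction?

10   -> [10]
79   -> [10, 79]
add  -> [89]
neg  -> [-89]
-20  -> [-89, -20]
add  -> [-109]
-26  -> [-109, -26]
9    -> [-109, -26, 9]
57   -> [-109, -26, 9, 57]
sub  -> [-109, -26, -48]
mul  -> [-109, 1248]
mul  -> [-136032]
4    -> [-136032, 4]
sub  -> [-136036]
-9   -> [-136036, -9]
mod  -> [-1]
-4   -> [-1, -4]
add  -> [-5]
neg  -> [5]
-4   -> [5, -4]
sub  -> [9]
-5   -> [9, -5]
mul  -> [-45]
10   -> [-45, 10]
neg  -> [-45, -10]
mod  -> [-5]
15   -> [-5, 15]
idiv -> [0]
neg  -> [0]
-7   -> [0, -7]
sub  -> [7]

7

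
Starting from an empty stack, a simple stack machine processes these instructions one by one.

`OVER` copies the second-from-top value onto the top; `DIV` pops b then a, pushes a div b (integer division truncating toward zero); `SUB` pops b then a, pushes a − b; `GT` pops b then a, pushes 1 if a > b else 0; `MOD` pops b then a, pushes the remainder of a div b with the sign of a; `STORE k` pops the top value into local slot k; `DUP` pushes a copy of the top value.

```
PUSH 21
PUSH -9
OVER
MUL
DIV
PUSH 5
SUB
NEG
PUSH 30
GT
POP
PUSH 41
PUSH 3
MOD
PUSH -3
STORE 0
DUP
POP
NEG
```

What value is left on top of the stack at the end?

-2

PUSH 21 → [21]
PUSH -9 → [21, -9]
OVER    → [21, -9, 21]
MUL     → [21, -189]
DIV     → [0]
PUSH 5  → [0, 5]
SUB     → [-5]
NEG     → [5]
PUSH 30 → [5, 30]
GT      → [0]
POP     → []
PUSH 41 → [41]
PUSH 3  → [41, 3]
MOD     → [2]
PUSH -3 → [2, -3]
STORE 0 → [2]
DUP     → [2, 2]
POP     → [2]
NEG     → [-2]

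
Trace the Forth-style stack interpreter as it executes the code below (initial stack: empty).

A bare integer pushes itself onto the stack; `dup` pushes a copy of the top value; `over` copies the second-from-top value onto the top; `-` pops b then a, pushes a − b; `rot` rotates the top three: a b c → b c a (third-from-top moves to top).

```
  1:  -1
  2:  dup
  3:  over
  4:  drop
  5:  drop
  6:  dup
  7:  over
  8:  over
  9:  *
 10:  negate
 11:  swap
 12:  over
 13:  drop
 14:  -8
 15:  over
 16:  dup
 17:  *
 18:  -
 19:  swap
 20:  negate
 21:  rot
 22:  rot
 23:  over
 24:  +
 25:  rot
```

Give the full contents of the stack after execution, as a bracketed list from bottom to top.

[-1, -1, -10, 1]

-1     → [-1]
dup    → [-1, -1]
over   → [-1, -1, -1]
drop   → [-1, -1]
drop   → [-1]
dup    → [-1, -1]
over   → [-1, -1, -1]
over   → [-1, -1, -1, -1]
*      → [-1, -1, 1]
negate → [-1, -1, -1]
swap   → [-1, -1, -1]
over   → [-1, -1, -1, -1]
drop   → [-1, -1, -1]
-8     → [-1, -1, -1, -8]
over   → [-1, -1, -1, -8, -1]
dup    → [-1, -1, -1, -8, -1, -1]
*      → [-1, -1, -1, -8, 1]
-      → [-1, -1, -1, -9]
swap   → [-1, -1, -9, -1]
negate → [-1, -1, -9, 1]
rot    → [-1, -9, 1, -1]
rot    → [-1, 1, -1, -9]
over   → [-1, 1, -1, -9, -1]
+      → [-1, 1, -1, -10]
rot    → [-1, -1, -10, 1]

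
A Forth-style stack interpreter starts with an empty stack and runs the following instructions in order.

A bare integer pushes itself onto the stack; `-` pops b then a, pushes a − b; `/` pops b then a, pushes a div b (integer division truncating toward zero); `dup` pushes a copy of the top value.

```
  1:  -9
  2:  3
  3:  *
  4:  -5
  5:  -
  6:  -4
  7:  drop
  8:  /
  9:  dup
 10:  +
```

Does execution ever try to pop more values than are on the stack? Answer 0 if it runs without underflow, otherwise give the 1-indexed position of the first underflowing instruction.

8

-9   : [-9]
3    : [-9, 3]
*    : [-27]
-5   : [-27, -5]
-    : [-22]
-4   : [-22, -4]
drop : [-22]
/  — needs 2 operands, stack has 1 → underflow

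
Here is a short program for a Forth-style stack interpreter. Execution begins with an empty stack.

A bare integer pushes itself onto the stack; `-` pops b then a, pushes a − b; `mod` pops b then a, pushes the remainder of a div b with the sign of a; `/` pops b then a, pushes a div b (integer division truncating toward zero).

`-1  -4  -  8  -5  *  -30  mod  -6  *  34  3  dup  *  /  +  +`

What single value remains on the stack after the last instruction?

66

-1  -> -1
-4  -> -1 -4
-   -> 3
8   -> 3 8
-5  -> 3 8 -5
*   -> 3 -40
-30 -> 3 -40 -30
mod -> 3 -10
-6  -> 3 -10 -6
*   -> 3 60
34  -> 3 60 34
3   -> 3 60 34 3
dup -> 3 60 34 3 3
*   -> 3 60 34 9
/   -> 3 60 3
+   -> 3 63
+   -> 66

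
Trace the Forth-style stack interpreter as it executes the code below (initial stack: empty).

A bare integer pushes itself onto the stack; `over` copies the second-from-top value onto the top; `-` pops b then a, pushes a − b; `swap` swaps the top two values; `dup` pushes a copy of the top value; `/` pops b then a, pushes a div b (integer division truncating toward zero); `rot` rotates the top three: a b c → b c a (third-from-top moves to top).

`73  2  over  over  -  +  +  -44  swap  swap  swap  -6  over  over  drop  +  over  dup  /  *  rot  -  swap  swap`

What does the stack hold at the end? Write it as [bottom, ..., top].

[146, 184]

73   -> 73
2    -> 73 2
over -> 73 2 73
over -> 73 2 73 2
-    -> 73 2 71
+    -> 73 73
+    -> 146
-44  -> 146 -44
swap -> -44 146
swap -> 146 -44
swap -> -44 146
-6   -> -44 146 -6
over -> -44 146 -6 146
over -> -44 146 -6 146 -6
drop -> -44 146 -6 146
+    -> -44 146 140
over -> -44 146 140 146
dup  -> -44 146 140 146 146
/    -> -44 146 140 1
*    -> -44 146 140
rot  -> 146 140 -44
-    -> 146 184
swap -> 184 146
swap -> 146 184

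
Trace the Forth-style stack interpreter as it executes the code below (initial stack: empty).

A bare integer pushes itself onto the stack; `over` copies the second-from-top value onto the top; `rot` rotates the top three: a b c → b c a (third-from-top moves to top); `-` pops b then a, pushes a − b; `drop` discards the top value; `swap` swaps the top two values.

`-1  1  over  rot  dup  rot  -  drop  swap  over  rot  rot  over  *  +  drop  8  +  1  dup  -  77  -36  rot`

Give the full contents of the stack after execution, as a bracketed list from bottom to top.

-1    -1
1     -1 1
over  -1 1 -1
rot   1 -1 -1
dup   1 -1 -1 -1
rot   1 -1 -1 -1
-     1 -1 0
drop  1 -1
swap  -1 1
over  -1 1 -1
rot   1 -1 -1
rot   -1 -1 1
over  -1 -1 1 -1
*     -1 -1 -1
+     -1 -2
drop  -1
8     -1 8
+     7
1     7 1
dup   7 1 1
-     7 0
77    7 0 77
-36   7 0 77 -36
rot   7 77 -36 0

[7, 77, -36, 0]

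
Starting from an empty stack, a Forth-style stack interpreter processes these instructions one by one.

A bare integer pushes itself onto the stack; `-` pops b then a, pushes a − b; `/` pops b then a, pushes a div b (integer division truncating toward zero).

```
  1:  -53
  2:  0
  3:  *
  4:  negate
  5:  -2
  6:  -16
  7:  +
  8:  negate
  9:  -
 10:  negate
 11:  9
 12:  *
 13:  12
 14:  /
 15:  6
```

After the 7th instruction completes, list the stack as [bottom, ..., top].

[0, -18]

-53    → -53
0      → -53 0
*      → 0
negate → 0
-2     → 0 -2
-16    → 0 -2 -16
+      → 0 -18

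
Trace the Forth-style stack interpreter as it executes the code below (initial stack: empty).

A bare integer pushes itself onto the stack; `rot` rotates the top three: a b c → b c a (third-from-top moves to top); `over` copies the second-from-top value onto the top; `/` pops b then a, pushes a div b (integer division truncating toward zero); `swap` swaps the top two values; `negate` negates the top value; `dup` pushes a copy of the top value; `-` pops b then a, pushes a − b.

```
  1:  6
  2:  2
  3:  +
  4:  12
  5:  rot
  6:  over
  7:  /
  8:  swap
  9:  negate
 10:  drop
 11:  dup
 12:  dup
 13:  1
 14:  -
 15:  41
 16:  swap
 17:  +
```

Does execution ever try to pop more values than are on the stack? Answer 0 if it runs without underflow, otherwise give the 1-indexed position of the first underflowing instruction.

6  → [6]
2  → [6, 2]
+  → [8]
12 → [8, 12]
rot  — needs 3 operands, stack has 2 → underflow

5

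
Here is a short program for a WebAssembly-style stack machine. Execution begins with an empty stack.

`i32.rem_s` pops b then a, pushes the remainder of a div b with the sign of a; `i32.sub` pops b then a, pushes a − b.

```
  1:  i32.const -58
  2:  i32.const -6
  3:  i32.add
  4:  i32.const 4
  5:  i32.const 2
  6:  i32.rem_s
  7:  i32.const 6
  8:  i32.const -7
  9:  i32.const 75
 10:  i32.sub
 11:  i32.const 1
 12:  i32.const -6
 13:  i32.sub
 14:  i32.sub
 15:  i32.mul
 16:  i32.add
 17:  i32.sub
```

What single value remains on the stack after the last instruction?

470

i32.const -58  [-58]
i32.const -6   [-58, -6]
i32.add        [-64]
i32.const 4    [-64, 4]
i32.const 2    [-64, 4, 2]
i32.rem_s      [-64, 0]
i32.const 6    [-64, 0, 6]
i32.const -7   [-64, 0, 6, -7]
i32.const 75   [-64, 0, 6, -7, 75]
i32.sub        [-64, 0, 6, -82]
i32.const 1    [-64, 0, 6, -82, 1]
i32.const -6   [-64, 0, 6, -82, 1, -6]
i32.sub        [-64, 0, 6, -82, 7]
i32.sub        [-64, 0, 6, -89]
i32.mul        [-64, 0, -534]
i32.add        [-64, -534]
i32.sub        [470]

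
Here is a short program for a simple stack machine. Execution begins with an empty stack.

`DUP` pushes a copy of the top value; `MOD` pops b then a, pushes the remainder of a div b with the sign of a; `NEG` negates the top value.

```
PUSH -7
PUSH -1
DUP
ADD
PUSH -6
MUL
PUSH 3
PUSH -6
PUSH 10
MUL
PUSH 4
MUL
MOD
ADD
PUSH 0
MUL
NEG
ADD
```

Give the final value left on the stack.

-7

PUSH -7  [-7]
PUSH -1  [-7, -1]
DUP      [-7, -1, -1]
ADD      [-7, -2]
PUSH -6  [-7, -2, -6]
MUL      [-7, 12]
PUSH 3   [-7, 12, 3]
PUSH -6  [-7, 12, 3, -6]
PUSH 10  [-7, 12, 3, -6, 10]
MUL      [-7, 12, 3, -60]
PUSH 4   [-7, 12, 3, -60, 4]
MUL      [-7, 12, 3, -240]
MOD      [-7, 12, 3]
ADD      [-7, 15]
PUSH 0   [-7, 15, 0]
MUL      [-7, 0]
NEG      [-7, 0]
ADD      [-7]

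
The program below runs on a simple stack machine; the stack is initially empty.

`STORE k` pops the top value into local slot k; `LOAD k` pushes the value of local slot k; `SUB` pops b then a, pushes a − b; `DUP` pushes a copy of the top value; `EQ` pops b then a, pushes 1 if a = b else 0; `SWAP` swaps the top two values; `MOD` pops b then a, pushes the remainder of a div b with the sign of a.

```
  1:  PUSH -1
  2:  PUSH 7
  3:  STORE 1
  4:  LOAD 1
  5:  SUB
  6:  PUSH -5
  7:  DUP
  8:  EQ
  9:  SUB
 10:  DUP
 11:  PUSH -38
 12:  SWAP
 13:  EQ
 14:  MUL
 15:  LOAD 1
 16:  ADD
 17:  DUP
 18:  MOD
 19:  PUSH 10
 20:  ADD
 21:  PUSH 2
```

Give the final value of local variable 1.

7

PUSH -1  -> -1
PUSH 7   -> -1 7
STORE 1  -> -1
LOAD 1   -> -1 7
SUB      -> -8
PUSH -5  -> -8 -5
DUP      -> -8 -5 -5
EQ       -> -8 1
SUB      -> -9
DUP      -> -9 -9
PUSH -38 -> -9 -9 -38
SWAP     -> -9 -38 -9
EQ       -> -9 0
MUL      -> 0
LOAD 1   -> 0 7
ADD      -> 7
DUP      -> 7 7
MOD      -> 0
PUSH 10  -> 0 10
ADD      -> 10
PUSH 2   -> 10 2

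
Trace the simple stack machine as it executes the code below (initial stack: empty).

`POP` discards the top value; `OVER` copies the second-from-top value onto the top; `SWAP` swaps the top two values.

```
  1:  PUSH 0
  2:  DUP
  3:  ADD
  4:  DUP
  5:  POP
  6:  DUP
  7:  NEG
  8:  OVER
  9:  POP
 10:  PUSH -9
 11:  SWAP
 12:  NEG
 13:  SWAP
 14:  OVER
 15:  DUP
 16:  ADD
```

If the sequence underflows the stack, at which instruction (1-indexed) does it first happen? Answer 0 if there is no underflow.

0

PUSH 0   0
DUP      0 0
ADD      0
DUP      0 0
POP      0
DUP      0 0
NEG      0 0
OVER     0 0 0
POP      0 0
PUSH -9  0 0 -9
SWAP     0 -9 0
NEG      0 -9 0
SWAP     0 0 -9
OVER     0 0 -9 0
DUP      0 0 -9 0 0
ADD      0 0 -9 0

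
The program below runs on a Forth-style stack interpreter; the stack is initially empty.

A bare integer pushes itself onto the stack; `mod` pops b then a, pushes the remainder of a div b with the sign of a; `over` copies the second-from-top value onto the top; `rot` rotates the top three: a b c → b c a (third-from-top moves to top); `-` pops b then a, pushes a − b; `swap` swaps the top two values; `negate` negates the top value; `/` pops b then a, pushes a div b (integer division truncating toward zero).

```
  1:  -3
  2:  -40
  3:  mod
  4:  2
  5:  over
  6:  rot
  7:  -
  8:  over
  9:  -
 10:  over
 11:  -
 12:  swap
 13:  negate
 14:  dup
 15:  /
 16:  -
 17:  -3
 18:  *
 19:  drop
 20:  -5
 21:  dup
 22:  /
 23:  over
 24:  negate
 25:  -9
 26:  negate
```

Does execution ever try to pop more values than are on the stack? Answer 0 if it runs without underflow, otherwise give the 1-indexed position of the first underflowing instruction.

23

-3      [-3]
-40     [-3, -40]
mod     [-3]
2       [-3, 2]
over    [-3, 2, -3]
rot     [2, -3, -3]
-       [2, 0]
over    [2, 0, 2]
-       [2, -2]
over    [2, -2, 2]
-       [2, -4]
swap    [-4, 2]
negate  [-4, -2]
dup     [-4, -2, -2]
/       [-4, 1]
-       [-5]
-3      [-5, -3]
*       [15]
drop    []
-5      [-5]
dup     [-5, -5]
/       [1]
over  — needs 2 operands, stack has 1 → underflow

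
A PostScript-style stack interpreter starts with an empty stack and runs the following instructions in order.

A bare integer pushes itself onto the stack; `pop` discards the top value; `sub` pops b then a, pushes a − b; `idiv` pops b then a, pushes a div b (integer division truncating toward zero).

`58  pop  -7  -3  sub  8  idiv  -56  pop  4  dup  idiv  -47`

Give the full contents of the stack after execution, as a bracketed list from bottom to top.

58   : 58
pop  : (empty)
-7   : -7
-3   : -7 -3
sub  : -4
8    : -4 8
idiv : 0
-56  : 0 -56
pop  : 0
4    : 0 4
dup  : 0 4 4
idiv : 0 1
-47  : 0 1 -47

[0, 1, -47]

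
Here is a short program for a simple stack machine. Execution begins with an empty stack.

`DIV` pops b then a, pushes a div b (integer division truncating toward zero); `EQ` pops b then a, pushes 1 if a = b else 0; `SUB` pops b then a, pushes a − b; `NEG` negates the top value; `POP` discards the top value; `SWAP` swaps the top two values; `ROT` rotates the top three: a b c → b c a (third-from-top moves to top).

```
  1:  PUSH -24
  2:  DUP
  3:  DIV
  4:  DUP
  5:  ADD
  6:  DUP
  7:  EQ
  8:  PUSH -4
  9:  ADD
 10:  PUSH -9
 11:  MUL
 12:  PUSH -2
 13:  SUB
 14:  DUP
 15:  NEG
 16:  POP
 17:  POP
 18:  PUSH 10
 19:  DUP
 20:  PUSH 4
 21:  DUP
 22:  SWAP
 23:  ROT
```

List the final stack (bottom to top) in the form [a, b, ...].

PUSH -24 → [-24]
DUP      → [-24, -24]
DIV      → [1]
DUP      → [1, 1]
ADD      → [2]
DUP      → [2, 2]
EQ       → [1]
PUSH -4  → [1, -4]
ADD      → [-3]
PUSH -9  → [-3, -9]
MUL      → [27]
PUSH -2  → [27, -2]
SUB      → [29]
DUP      → [29, 29]
NEG      → [29, -29]
POP      → [29]
POP      → []
PUSH 10  → [10]
DUP      → [10, 10]
PUSH 4   → [10, 10, 4]
DUP      → [10, 10, 4, 4]
SWAP     → [10, 10, 4, 4]
ROT      → [10, 4, 4, 10]

[10, 4, 4, 10]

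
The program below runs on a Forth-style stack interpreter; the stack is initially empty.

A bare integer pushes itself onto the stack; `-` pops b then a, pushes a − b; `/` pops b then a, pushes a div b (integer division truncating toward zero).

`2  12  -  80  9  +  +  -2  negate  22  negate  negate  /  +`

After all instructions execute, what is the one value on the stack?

79

2      -> [2]
12     -> [2, 12]
-      -> [-10]
80     -> [-10, 80]
9      -> [-10, 80, 9]
+      -> [-10, 89]
+      -> [79]
-2     -> [79, -2]
negate -> [79, 2]
22     -> [79, 2, 22]
negate -> [79, 2, -22]
negate -> [79, 2, 22]
/      -> [79, 0]
+      -> [79]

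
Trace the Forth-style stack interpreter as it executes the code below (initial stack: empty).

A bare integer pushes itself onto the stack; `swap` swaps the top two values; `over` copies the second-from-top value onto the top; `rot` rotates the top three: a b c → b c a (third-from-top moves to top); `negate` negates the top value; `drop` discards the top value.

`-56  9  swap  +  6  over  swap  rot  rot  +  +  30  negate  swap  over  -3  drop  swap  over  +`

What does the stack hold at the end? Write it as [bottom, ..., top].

-56    : -56
9      : -56 9
swap   : 9 -56
+      : -47
6      : -47 6
over   : -47 6 -47
swap   : -47 -47 6
rot    : -47 6 -47
rot    : 6 -47 -47
+      : 6 -94
+      : -88
30     : -88 30
negate : -88 -30
swap   : -30 -88
over   : -30 -88 -30
-3     : -30 -88 -30 -3
drop   : -30 -88 -30
swap   : -30 -30 -88
over   : -30 -30 -88 -30
+      : -30 -30 -118

[-30, -30, -118]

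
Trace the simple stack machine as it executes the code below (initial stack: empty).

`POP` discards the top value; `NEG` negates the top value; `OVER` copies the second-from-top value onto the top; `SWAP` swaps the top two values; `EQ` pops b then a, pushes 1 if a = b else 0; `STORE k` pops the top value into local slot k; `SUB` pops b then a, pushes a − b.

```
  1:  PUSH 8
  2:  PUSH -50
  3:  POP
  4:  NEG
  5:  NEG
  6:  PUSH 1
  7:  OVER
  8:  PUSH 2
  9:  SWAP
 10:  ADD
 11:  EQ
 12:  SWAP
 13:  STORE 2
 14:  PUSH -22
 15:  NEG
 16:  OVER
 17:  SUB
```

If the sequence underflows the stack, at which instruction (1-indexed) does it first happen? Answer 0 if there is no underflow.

0

PUSH 8    [8]
PUSH -50  [8, -50]
POP       [8]
NEG       [-8]
NEG       [8]
PUSH 1    [8, 1]
OVER      [8, 1, 8]
PUSH 2    [8, 1, 8, 2]
SWAP      [8, 1, 2, 8]
ADD       [8, 1, 10]
EQ        [8, 0]
SWAP      [0, 8]
STORE 2   [0]
PUSH -22  [0, -22]
NEG       [0, 22]
OVER      [0, 22, 0]
SUB       [0, 22]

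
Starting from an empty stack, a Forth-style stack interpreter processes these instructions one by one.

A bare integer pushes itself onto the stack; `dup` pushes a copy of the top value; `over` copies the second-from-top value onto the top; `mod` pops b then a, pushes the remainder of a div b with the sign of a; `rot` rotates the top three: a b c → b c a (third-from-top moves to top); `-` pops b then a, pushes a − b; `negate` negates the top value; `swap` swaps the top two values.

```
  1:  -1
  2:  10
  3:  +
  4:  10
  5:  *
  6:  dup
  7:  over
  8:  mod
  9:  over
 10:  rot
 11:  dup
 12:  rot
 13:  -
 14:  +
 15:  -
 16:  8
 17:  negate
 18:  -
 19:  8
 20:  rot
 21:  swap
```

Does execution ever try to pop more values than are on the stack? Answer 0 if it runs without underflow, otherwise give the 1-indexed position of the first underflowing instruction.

20

-1     -> -1
10     -> -1 10
+      -> 9
10     -> 9 10
*      -> 90
dup    -> 90 90
over   -> 90 90 90
mod    -> 90 0
over   -> 90 0 90
rot    -> 0 90 90
dup    -> 0 90 90 90
rot    -> 0 90 90 90
-      -> 0 90 0
+      -> 0 90
-      -> -90
8      -> -90 8
negate -> -90 -8
-      -> -82
8      -> -82 8
rot  — needs 3 operands, stack has 2 → underflow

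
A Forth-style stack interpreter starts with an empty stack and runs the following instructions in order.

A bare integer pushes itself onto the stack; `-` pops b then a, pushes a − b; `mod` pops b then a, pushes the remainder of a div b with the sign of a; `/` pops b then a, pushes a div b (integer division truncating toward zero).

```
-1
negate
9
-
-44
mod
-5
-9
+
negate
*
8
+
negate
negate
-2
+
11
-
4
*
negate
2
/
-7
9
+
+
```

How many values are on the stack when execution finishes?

-1     → [-1]
negate → [1]
9      → [1, 9]
-      → [-8]
-44    → [-8, -44]
mod    → [-8]
-5     → [-8, -5]
-9     → [-8, -5, -9]
+      → [-8, -14]
negate → [-8, 14]
*      → [-112]
8      → [-112, 8]
+      → [-104]
negate → [104]
negate → [-104]
-2     → [-104, -2]
+      → [-106]
11     → [-106, 11]
-      → [-117]
4      → [-117, 4]
*      → [-468]
negate → [468]
2      → [468, 2]
/      → [234]
-7     → [234, -7]
9      → [234, -7, 9]
+      → [234, 2]
+      → [236]

1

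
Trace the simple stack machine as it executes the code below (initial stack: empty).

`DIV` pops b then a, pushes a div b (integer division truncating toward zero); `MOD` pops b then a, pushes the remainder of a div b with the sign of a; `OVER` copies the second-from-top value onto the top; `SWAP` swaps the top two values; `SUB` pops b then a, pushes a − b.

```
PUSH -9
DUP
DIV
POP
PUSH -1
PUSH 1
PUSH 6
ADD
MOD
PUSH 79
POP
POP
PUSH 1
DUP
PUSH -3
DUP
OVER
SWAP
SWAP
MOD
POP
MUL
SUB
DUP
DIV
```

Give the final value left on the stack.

PUSH -9 -> -9
DUP     -> -9 -9
DIV     -> 1
POP     -> (empty)
PUSH -1 -> -1
PUSH 1  -> -1 1
PUSH 6  -> -1 1 6
ADD     -> -1 7
MOD     -> -1
PUSH 79 -> -1 79
POP     -> -1
POP     -> (empty)
PUSH 1  -> 1
DUP     -> 1 1
PUSH -3 -> 1 1 -3
DUP     -> 1 1 -3 -3
OVER    -> 1 1 -3 -3 -3
SWAP    -> 1 1 -3 -3 -3
SWAP    -> 1 1 -3 -3 -3
MOD     -> 1 1 -3 0
POP     -> 1 1 -3
MUL     -> 1 -3
SUB     -> 4
DUP     -> 4 4
DIV     -> 1

1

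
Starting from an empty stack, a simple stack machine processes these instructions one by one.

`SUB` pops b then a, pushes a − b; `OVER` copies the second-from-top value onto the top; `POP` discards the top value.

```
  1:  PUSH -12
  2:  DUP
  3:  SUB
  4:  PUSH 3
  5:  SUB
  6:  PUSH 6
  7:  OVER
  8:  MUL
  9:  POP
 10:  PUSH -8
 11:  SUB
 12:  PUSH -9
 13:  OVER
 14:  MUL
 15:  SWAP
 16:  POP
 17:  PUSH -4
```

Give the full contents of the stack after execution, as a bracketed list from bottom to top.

[-45, -4]

PUSH -12  -12
DUP       -12 -12
SUB       0
PUSH 3    0 3
SUB       -3
PUSH 6    -3 6
OVER      -3 6 -3
MUL       -3 -18
POP       -3
PUSH -8   -3 -8
SUB       5
PUSH -9   5 -9
OVER      5 -9 5
MUL       5 -45
SWAP      -45 5
POP       -45
PUSH -4   -45 -4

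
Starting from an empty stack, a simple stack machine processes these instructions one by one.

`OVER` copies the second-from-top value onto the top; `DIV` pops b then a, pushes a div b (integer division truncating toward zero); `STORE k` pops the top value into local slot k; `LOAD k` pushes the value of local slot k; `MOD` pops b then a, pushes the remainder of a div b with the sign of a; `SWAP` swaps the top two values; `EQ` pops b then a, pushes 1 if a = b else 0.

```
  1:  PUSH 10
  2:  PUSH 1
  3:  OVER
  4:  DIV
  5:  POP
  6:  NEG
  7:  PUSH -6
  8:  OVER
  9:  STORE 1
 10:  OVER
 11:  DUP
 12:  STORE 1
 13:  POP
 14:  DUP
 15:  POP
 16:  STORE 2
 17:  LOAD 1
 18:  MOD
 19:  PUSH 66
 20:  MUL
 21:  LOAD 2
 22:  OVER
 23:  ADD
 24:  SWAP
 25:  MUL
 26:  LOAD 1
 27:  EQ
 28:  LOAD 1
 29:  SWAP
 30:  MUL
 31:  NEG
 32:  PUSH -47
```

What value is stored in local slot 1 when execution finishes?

-10

PUSH 10  -> 10
PUSH 1   -> 10 1
OVER     -> 10 1 10
DIV      -> 10 0
POP      -> 10
NEG      -> -10
PUSH -6  -> -10 -6
OVER     -> -10 -6 -10
STORE 1  -> -10 -6
OVER     -> -10 -6 -10
DUP      -> -10 -6 -10 -10
STORE 1  -> -10 -6 -10
POP      -> -10 -6
DUP      -> -10 -6 -6
POP      -> -10 -6
STORE 2  -> -10
LOAD 1   -> -10 -10
MOD      -> 0
PUSH 66  -> 0 66
MUL      -> 0
LOAD 2   -> 0 -6
OVER     -> 0 -6 0
ADD      -> 0 -6
SWAP     -> -6 0
MUL      -> 0
LOAD 1   -> 0 -10
EQ       -> 0
LOAD 1   -> 0 -10
SWAP     -> -10 0
MUL      -> 0
NEG      -> 0
PUSH -47 -> 0 -47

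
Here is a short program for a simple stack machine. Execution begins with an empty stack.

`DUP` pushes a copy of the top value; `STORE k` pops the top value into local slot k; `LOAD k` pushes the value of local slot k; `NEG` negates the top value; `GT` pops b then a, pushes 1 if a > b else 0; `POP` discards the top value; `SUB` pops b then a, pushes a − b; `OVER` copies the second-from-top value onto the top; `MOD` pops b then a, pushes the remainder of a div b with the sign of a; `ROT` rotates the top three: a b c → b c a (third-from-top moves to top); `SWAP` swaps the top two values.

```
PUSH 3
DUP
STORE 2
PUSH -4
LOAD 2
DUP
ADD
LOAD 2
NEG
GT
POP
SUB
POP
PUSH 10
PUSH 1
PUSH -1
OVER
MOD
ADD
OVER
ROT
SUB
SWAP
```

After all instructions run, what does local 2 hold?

3

PUSH 3  -> 3
DUP     -> 3 3
STORE 2 -> 3
PUSH -4 -> 3 -4
LOAD 2  -> 3 -4 3
DUP     -> 3 -4 3 3
ADD     -> 3 -4 6
LOAD 2  -> 3 -4 6 3
NEG     -> 3 -4 6 -3
GT      -> 3 -4 1
POP     -> 3 -4
SUB     -> 7
POP     -> (empty)
PUSH 10 -> 10
PUSH 1  -> 10 1
PUSH -1 -> 10 1 -1
OVER    -> 10 1 -1 1
MOD     -> 10 1 0
ADD     -> 10 1
OVER    -> 10 1 10
ROT     -> 1 10 10
SUB     -> 1 0
SWAP    -> 0 1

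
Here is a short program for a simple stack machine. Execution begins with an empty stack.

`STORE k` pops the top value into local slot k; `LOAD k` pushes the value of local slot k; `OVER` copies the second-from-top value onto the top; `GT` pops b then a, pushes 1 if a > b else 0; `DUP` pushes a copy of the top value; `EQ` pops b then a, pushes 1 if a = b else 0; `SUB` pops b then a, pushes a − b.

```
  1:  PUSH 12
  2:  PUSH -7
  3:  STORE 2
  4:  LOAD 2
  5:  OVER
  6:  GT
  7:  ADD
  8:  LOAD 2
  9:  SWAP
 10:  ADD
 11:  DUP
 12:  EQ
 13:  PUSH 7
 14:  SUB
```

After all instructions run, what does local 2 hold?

-7

PUSH 12  [12]
PUSH -7  [12, -7]
STORE 2  [12]
LOAD 2   [12, -7]
OVER     [12, -7, 12]
GT       [12, 0]
ADD      [12]
LOAD 2   [12, -7]
SWAP     [-7, 12]
ADD      [5]
DUP      [5, 5]
EQ       [1]
PUSH 7   [1, 7]
SUB      [-6]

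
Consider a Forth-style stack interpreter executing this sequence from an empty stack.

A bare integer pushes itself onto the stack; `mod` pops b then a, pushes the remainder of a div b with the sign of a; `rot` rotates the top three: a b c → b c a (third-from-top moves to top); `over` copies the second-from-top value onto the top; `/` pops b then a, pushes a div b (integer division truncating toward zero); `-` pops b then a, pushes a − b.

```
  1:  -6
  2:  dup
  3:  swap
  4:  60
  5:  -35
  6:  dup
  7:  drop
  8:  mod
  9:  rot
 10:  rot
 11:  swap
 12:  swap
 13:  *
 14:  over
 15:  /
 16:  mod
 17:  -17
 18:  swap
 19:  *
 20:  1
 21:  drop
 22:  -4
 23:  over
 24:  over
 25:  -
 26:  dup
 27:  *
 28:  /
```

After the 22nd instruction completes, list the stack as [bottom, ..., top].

[0, -4]

-6   -> -6
dup  -> -6 -6
swap -> -6 -6
60   -> -6 -6 60
-35  -> -6 -6 60 -35
dup  -> -6 -6 60 -35 -35
drop -> -6 -6 60 -35
mod  -> -6 -6 25
rot  -> -6 25 -6
rot  -> 25 -6 -6
swap -> 25 -6 -6
swap -> 25 -6 -6
*    -> 25 36
over -> 25 36 25
/    -> 25 1
mod  -> 0
-17  -> 0 -17
swap -> -17 0
*    -> 0
1    -> 0 1
drop -> 0
-4   -> 0 -4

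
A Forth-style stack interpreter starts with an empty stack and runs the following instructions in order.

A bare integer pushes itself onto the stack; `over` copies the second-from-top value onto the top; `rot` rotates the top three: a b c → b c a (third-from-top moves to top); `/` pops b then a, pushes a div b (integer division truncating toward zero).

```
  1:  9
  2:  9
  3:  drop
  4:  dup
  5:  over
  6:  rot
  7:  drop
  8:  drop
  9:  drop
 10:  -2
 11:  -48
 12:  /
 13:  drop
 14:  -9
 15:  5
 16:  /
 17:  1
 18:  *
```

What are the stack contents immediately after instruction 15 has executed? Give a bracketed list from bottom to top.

9    : [9]
9    : [9, 9]
drop : [9]
dup  : [9, 9]
over : [9, 9, 9]
rot  : [9, 9, 9]
drop : [9, 9]
drop : [9]
drop : []
-2   : [-2]
-48  : [-2, -48]
/    : [0]
drop : []
-9   : [-9]
5    : [-9, 5]

[-9, 5]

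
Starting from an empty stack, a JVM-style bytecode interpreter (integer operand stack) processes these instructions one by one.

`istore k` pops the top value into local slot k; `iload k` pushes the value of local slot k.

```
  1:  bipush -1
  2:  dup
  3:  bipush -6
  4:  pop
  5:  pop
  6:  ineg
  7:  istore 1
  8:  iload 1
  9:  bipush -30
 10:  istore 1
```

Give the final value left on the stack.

bipush -1  -> -1
dup        -> -1 -1
bipush -6  -> -1 -1 -6
pop        -> -1 -1
pop        -> -1
ineg       -> 1
istore 1   -> (empty)
iload 1    -> 1
bipush -30 -> 1 -30
istore 1   -> 1

1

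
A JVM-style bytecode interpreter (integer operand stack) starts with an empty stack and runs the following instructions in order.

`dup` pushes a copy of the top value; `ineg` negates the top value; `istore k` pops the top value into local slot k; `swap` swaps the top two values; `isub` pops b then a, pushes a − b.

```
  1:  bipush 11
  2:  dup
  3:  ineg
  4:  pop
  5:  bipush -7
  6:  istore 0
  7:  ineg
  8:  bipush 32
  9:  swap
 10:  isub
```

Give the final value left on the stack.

43

bipush 11 → 11
dup       → 11 11
ineg      → 11 -11
pop       → 11
bipush -7 → 11 -7
istore 0  → 11
ineg      → -11
bipush 32 → -11 32
swap      → 32 -11
isub      → 43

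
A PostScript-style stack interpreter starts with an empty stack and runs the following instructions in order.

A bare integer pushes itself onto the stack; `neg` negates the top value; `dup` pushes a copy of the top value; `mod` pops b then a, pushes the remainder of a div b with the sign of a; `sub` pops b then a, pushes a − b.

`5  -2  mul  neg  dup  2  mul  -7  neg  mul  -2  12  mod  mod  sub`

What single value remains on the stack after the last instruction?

10

5    [5]
-2   [5, -2]
mul  [-10]
neg  [10]
dup  [10, 10]
2    [10, 10, 2]
mul  [10, 20]
-7   [10, 20, -7]
neg  [10, 20, 7]
mul  [10, 140]
-2   [10, 140, -2]
12   [10, 140, -2, 12]
mod  [10, 140, -2]
mod  [10, 0]
sub  [10]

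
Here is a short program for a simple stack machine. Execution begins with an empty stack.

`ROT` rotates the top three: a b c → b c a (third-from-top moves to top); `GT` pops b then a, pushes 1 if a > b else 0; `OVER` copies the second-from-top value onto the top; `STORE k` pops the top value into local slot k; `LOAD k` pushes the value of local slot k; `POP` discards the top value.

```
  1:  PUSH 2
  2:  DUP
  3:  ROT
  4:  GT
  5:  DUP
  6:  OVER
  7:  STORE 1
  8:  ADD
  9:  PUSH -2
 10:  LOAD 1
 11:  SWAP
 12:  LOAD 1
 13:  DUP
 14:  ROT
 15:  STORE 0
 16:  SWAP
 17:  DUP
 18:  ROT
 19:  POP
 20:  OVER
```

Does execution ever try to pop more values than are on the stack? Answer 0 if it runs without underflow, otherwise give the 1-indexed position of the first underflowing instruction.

3

PUSH 2 → 2
DUP    → 2 2
ROT  — needs 3 operands, stack has 2 → underflow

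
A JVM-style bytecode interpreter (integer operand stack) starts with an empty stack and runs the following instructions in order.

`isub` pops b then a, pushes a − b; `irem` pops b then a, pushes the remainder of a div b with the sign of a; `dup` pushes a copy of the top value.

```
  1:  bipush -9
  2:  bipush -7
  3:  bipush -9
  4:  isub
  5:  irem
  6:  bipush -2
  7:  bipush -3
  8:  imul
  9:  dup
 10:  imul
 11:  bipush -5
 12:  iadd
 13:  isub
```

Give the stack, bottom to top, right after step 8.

[-1, 6]

bipush -9 : -9
bipush -7 : -9 -7
bipush -9 : -9 -7 -9
isub      : -9 2
irem      : -1
bipush -2 : -1 -2
bipush -3 : -1 -2 -3
imul      : -1 6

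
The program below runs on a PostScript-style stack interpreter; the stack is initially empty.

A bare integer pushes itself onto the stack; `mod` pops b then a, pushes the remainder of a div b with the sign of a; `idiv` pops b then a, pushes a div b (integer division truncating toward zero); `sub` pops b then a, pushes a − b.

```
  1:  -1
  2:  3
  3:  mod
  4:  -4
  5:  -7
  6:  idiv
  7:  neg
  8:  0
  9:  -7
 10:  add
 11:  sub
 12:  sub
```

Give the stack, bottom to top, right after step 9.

[-1, 0, 0, -7]

-1   : [-1]
3    : [-1, 3]
mod  : [-1]
-4   : [-1, -4]
-7   : [-1, -4, -7]
idiv : [-1, 0]
neg  : [-1, 0]
0    : [-1, 0, 0]
-7   : [-1, 0, 0, -7]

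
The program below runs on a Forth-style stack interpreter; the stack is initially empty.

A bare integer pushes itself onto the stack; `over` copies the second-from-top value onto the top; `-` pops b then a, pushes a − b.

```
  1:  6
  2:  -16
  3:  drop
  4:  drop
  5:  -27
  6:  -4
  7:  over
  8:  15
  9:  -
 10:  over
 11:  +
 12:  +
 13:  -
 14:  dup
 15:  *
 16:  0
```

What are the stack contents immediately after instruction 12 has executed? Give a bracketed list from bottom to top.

6     [6]
-16   [6, -16]
drop  [6]
drop  []
-27   [-27]
-4    [-27, -4]
over  [-27, -4, -27]
15    [-27, -4, -27, 15]
-     [-27, -4, -42]
over  [-27, -4, -42, -4]
+     [-27, -4, -46]
+     [-27, -50]

[-27, -50]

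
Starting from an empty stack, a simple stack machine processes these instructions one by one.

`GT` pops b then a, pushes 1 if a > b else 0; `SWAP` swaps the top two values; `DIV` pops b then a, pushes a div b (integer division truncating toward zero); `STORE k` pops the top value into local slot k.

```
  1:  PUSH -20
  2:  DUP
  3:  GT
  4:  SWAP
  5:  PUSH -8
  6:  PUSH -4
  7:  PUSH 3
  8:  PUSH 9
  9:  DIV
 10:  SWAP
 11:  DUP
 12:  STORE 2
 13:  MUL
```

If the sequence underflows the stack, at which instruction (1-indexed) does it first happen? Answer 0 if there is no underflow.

PUSH -20 -> [-20]
DUP      -> [-20, -20]
GT       -> [0]
SWAP  — needs 2 operands, stack has 1 → underflow

4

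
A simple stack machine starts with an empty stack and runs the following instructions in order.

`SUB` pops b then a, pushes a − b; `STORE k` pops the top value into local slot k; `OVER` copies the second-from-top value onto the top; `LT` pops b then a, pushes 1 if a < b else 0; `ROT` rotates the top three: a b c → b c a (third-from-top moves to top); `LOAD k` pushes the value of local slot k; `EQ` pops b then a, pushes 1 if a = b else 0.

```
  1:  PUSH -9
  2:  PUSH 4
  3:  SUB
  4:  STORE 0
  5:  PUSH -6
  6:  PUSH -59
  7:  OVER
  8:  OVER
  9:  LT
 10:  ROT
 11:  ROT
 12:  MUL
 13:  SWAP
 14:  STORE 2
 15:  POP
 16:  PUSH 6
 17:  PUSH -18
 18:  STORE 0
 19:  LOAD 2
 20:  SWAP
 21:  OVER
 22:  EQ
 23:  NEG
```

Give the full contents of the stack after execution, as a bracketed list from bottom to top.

[0, 0]

PUSH -9  → [-9]
PUSH 4   → [-9, 4]
SUB      → [-13]
STORE 0  → []
PUSH -6  → [-6]
PUSH -59 → [-6, -59]
OVER     → [-6, -59, -6]
OVER     → [-6, -59, -6, -59]
LT       → [-6, -59, 0]
ROT      → [-59, 0, -6]
ROT      → [0, -6, -59]
MUL      → [0, 354]
SWAP     → [354, 0]
STORE 2  → [354]
POP      → []
PUSH 6   → [6]
PUSH -18 → [6, -18]
STORE 0  → [6]
LOAD 2   → [6, 0]
SWAP     → [0, 6]
OVER     → [0, 6, 0]
EQ       → [0, 0]
NEG      → [0, 0]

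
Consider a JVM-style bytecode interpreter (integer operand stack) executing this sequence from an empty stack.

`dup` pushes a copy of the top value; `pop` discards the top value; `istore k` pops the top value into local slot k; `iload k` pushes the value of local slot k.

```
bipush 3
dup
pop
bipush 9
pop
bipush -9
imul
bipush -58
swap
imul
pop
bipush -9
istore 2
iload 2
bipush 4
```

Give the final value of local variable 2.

-9

bipush 3   → 3
dup        → 3 3
pop        → 3
bipush 9   → 3 9
pop        → 3
bipush -9  → 3 -9
imul       → -27
bipush -58 → -27 -58
swap       → -58 -27
imul       → 1566
pop        → (empty)
bipush -9  → -9
istore 2   → (empty)
iload 2    → -9
bipush 4   → -9 4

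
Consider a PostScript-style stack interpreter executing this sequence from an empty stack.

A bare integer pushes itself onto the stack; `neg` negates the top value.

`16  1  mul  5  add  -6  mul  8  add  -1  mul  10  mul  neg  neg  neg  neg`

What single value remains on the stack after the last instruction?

16  -> [16]
1   -> [16, 1]
mul -> [16]
5   -> [16, 5]
add -> [21]
-6  -> [21, -6]
mul -> [-126]
8   -> [-126, 8]
add -> [-118]
-1  -> [-118, -1]
mul -> [118]
10  -> [118, 10]
mul -> [1180]
neg -> [-1180]
neg -> [1180]
neg -> [-1180]
neg -> [1180]

1180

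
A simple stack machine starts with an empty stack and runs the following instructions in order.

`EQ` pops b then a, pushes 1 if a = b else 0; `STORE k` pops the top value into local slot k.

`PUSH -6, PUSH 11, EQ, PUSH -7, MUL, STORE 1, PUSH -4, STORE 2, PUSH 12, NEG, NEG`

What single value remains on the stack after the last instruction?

PUSH -6  [-6]
PUSH 11  [-6, 11]
EQ       [0]
PUSH -7  [0, -7]
MUL      [0]
STORE 1  []
PUSH -4  [-4]
STORE 2  []
PUSH 12  [12]
NEG      [-12]
NEG      [12]

12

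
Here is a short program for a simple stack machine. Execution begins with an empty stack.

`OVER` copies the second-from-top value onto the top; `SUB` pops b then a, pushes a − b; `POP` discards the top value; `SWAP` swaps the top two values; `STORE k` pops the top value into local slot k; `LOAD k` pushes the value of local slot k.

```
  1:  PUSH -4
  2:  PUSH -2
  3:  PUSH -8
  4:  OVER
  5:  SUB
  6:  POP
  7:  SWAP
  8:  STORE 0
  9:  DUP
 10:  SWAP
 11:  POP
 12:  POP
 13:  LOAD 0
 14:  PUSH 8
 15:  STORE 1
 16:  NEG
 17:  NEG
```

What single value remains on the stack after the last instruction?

-4

PUSH -4 : -4
PUSH -2 : -4 -2
PUSH -8 : -4 -2 -8
OVER    : -4 -2 -8 -2
SUB     : -4 -2 -6
POP     : -4 -2
SWAP    : -2 -4
STORE 0 : -2
DUP     : -2 -2
SWAP    : -2 -2
POP     : -2
POP     : (empty)
LOAD 0  : -4
PUSH 8  : -4 8
STORE 1 : -4
NEG     : 4
NEG     : -4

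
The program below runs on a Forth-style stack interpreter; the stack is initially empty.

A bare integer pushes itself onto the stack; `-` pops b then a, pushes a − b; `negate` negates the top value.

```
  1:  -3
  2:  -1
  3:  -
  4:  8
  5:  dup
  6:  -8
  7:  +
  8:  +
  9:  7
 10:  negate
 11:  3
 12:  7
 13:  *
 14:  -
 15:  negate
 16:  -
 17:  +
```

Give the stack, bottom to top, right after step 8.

-3  -> [-3]
-1  -> [-3, -1]
-   -> [-2]
8   -> [-2, 8]
dup -> [-2, 8, 8]
-8  -> [-2, 8, 8, -8]
+   -> [-2, 8, 0]
+   -> [-2, 8]

[-2, 8]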